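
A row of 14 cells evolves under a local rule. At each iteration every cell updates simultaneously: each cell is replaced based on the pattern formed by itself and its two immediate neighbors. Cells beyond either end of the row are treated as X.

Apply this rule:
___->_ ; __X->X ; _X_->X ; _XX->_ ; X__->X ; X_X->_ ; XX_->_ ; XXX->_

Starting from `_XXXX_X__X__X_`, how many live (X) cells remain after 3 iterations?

iteration 1: ______XXXXXXX_
iteration 2: X____X________
iteration 3: _X__XXX______X
count of X: 5

5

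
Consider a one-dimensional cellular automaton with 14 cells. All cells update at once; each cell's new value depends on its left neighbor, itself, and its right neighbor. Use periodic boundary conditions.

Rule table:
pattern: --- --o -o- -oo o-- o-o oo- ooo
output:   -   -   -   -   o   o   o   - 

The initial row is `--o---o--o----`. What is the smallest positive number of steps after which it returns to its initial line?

14

step 1: ---o---o--o---
step 2: ----o---o--o--
step 3: -----o---o--o-
step 4: ------o---o--o
step 5: o------o---o--
step 6: -o------o---o-
step 7: --o------o---o
step 8: o--o------o---
step 9: -o--o------o--
step 10: --o--o------o-
step 11: ---o--o------o
step 12: o---o--o------
step 13: -o---o--o-----
step 14: --o---o--o----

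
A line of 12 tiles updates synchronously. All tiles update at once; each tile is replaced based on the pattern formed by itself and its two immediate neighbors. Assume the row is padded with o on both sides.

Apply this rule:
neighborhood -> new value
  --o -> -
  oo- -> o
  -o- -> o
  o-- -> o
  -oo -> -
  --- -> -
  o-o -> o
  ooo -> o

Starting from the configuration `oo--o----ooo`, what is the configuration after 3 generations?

generation 1: ooo-oo----oo
generation 2: oooo-oo----o
generation 3: ooooo-oo----

ooooo-oo----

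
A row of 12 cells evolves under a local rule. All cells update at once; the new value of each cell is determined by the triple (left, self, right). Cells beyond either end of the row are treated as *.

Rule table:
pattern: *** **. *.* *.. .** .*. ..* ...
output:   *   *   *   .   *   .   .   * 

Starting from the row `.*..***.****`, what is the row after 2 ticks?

*...********
*.*.********

*.*.********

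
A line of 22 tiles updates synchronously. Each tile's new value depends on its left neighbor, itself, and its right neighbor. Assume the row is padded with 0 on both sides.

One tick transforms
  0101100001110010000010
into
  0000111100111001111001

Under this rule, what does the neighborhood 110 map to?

At position 4 the neighborhood is 110; the next row has 1 there.

1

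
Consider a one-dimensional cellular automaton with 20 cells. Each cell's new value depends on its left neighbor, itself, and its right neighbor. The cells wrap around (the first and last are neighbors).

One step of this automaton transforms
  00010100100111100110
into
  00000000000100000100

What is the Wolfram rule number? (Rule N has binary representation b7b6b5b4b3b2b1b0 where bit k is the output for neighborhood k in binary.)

8

position 12: 111 → 0  (bit 7 = 0)
position 14: 110 → 0  (bit 6 = 0)
position 4: 101 → 0  (bit 5 = 0)
position 6: 100 → 0  (bit 4 = 0)
position 11: 011 → 1  (bit 3 = 1)
position 3: 010 → 0  (bit 2 = 0)
position 2: 001 → 0  (bit 1 = 0)
position 0: 000 → 0  (bit 0 = 0)
bits b7..b0 = 00001000 = 8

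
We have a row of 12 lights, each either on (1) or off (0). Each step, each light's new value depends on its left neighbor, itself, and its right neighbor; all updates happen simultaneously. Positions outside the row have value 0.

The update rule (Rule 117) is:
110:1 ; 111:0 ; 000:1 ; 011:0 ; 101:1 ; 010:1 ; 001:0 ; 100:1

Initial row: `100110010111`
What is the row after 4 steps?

110011011001
011001101101
001100110111
100110011001

100110011001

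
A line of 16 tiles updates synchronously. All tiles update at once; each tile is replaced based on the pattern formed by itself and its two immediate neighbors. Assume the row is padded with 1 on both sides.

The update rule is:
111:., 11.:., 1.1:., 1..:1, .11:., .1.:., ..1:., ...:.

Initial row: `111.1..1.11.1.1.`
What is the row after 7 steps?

..1..1.....1....

step 1: .....1..........
step 2: 1.....1.........
step 3: .1.....1........
step 4: ..1.....1.......
step 5: 1..1.....1......
step 6: .1..1.....1.....
step 7: ..1..1.....1....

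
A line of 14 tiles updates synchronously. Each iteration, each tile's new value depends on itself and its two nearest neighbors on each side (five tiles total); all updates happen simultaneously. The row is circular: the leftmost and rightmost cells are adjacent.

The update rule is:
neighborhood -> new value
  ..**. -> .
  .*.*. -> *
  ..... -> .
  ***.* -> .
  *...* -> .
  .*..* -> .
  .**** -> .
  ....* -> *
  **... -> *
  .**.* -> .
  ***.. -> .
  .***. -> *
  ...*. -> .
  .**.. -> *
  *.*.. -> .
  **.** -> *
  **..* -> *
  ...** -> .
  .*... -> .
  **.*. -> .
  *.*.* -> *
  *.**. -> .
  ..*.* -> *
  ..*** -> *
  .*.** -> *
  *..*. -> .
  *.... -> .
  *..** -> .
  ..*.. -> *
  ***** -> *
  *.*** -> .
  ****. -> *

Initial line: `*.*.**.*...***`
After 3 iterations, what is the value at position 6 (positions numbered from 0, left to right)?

.

iteration 1: ..**.......*.*
iteration 2: ...**....*.**.
iteration 3: .*..**.*.**.**
position 6 holds .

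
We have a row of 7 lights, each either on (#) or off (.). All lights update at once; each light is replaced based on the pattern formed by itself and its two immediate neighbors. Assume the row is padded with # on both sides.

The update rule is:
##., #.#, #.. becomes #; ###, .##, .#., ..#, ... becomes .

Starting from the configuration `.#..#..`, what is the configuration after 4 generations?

#.#..#.
##.#..#
.##.#..
#.##.#.

#.##.#.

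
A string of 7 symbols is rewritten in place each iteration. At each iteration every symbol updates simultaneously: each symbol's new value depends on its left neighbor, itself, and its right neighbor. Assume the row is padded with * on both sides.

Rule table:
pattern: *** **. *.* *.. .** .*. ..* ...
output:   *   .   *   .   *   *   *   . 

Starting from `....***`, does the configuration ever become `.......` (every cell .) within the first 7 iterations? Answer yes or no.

...****
..*****
.******
*******
*******  (fixed point — unchanged through iteration 7)
iteration 7 is *******, still not uniform .

no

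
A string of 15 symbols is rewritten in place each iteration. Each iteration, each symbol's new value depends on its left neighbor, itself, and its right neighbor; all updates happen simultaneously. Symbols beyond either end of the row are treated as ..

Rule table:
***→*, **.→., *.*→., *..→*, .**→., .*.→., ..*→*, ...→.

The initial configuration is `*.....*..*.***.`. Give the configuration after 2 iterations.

.*...*.**...*.*
*.*.*....*.*...

*.*.*....*.*...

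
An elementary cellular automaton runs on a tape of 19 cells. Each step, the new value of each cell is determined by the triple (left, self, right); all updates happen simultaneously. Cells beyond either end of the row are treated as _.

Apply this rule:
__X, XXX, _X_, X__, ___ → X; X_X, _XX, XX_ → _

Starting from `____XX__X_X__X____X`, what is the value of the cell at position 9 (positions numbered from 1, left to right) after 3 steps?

step 1: XXXX__XXX_XXXXXXXXX
step 2: _XX_XX_X___XXXXXXX_
step 3: X______XXXX_XXXXX_X
position 9 holds X

X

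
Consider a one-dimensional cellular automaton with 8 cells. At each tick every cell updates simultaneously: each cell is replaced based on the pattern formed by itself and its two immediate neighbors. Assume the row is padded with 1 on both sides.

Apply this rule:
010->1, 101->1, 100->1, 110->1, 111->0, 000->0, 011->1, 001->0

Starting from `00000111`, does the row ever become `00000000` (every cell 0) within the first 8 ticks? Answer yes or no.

10000100
11000110
01100111
11110100
00011110
10010011
11011010
01111111
tick 8 is 01111111, still not uniform 0

no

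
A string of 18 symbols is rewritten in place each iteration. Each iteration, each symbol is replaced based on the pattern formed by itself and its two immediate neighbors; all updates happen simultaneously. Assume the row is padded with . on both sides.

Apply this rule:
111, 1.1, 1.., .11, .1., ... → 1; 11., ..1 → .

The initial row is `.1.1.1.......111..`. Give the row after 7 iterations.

.11111111111.11.11
.1111111111.11.11.
.111111111.11.11.1
.11111111.11.11.11
.1111111.11.11.11.
.111111.11.11.11.1
.11111.11.11.11.11

.11111.11.11.11.11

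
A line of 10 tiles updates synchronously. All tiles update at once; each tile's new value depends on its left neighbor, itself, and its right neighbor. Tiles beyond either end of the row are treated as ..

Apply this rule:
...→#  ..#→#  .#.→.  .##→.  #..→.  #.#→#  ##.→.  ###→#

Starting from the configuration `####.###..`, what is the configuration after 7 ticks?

.##.#.#..#
#..#.#..#.
..#.#..#..
##.#..#..#
..#..#..#.
##..#..#..
...#..#..#

...#..#..#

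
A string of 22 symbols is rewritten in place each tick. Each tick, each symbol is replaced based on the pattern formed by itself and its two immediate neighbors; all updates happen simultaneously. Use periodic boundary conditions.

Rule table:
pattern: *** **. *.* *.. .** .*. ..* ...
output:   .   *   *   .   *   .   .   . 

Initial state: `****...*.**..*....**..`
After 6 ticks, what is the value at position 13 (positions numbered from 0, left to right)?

.

*..*....***.......**..
........*.*.......**..
.........*........**..
..................**..
..................**..  (fixed point — unchanged through tick 6)
position 13 holds .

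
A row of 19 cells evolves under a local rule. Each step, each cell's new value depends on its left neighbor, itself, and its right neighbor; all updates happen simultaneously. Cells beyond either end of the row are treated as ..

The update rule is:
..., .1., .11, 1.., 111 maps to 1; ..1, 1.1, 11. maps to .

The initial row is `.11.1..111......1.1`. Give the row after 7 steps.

.1..11.11.1.1.1.1.1

.1..11.11.11111.1.1
.11.1..1..1111..1.1
.1..11.11.111.1.1.1
.11.1..1..11..1.1.1
.1..11.11.1.1.1.1.1
.11.1..1..1.1.1.1.1
.1..11.11.1.1.1.1.1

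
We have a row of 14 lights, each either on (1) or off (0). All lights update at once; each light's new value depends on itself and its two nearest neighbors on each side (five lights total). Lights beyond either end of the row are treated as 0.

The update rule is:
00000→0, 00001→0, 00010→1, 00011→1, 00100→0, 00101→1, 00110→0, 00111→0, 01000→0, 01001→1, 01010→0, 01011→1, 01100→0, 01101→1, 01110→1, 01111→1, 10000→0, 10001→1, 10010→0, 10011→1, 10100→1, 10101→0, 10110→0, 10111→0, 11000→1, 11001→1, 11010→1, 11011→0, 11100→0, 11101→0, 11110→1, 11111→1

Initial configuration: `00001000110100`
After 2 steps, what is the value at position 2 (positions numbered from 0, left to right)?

1

00010011011100
00101101001010
position 2 holds 1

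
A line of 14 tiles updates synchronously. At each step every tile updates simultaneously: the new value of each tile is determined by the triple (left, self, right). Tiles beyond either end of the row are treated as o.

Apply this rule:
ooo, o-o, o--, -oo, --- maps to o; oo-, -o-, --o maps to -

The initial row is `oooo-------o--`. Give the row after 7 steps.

ooo-oooooo--o-
oo-oooooo-o--o
o-oooooo-o-o-o
-oooooo-o-o-oo
oooooo-o-o-ooo
ooooo-o-o-oooo
oooo-o-o-ooooo

oooo-o-o-ooooo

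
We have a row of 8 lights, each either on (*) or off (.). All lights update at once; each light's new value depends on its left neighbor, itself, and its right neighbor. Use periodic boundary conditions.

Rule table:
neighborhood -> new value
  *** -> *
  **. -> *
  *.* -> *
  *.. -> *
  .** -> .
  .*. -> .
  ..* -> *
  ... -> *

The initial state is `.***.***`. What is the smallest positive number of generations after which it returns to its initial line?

4

*.***.**
**.***.*
***.***.
.***.***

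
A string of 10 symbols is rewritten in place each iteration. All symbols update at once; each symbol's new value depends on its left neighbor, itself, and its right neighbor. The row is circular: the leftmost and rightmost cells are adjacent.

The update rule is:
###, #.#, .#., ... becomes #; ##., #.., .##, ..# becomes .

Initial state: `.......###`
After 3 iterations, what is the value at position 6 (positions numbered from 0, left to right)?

#

.#####..#.
..###...#.
#..#..#.#.
position 6 holds #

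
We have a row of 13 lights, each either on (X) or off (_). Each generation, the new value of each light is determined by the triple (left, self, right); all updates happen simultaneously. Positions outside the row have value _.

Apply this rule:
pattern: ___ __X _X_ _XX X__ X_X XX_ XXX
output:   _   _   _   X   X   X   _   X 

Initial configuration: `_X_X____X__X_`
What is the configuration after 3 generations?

____X_X____X_

generation 1: __X_X____X__X
generation 2: ___X_X____X__
generation 3: ____X_X____X_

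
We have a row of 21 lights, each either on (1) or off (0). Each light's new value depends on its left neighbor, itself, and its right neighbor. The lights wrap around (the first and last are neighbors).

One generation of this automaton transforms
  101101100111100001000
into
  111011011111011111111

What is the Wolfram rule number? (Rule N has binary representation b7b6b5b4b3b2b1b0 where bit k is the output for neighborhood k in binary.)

191

position 10: 111 → 1  (bit 7 = 1)
position 3: 110 → 0  (bit 6 = 0)
position 1: 101 → 1  (bit 5 = 1)
position 7: 100 → 1  (bit 4 = 1)
position 2: 011 → 1  (bit 3 = 1)
position 0: 010 → 1  (bit 2 = 1)
position 8: 001 → 1  (bit 1 = 1)
position 14: 000 → 1  (bit 0 = 1)
bits b7..b0 = 10111111 = 191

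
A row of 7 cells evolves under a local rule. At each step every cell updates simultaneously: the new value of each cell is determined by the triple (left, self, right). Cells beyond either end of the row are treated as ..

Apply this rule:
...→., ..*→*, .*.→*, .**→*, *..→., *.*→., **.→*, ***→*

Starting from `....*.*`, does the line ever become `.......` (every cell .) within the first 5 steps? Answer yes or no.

...**.*
..***.*
.****.*
*****.*
*****.*
step 5 is *****.*, still not uniform .

no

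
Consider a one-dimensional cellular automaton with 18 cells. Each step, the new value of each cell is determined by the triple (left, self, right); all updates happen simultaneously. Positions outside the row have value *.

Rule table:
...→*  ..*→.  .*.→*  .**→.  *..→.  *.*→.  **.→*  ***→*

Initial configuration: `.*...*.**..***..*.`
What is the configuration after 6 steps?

.*.*.*..*...**..*.
.*.*.*..*.*..*..*.
.*.*.*..*.*..*..*.  (fixed point — unchanged through step 6)

.*.*.*..*.*..*..*.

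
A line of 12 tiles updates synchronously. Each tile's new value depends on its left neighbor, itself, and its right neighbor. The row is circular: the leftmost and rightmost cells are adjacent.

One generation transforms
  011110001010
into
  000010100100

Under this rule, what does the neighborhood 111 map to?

At position 2 the neighborhood is 111; the next row has 0 there.

0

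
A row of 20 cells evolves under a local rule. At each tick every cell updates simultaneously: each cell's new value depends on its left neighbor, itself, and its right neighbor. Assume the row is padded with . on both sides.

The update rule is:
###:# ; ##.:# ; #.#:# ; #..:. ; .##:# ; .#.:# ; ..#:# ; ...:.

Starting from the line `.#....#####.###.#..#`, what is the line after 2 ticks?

##..################

##...############.##
##..################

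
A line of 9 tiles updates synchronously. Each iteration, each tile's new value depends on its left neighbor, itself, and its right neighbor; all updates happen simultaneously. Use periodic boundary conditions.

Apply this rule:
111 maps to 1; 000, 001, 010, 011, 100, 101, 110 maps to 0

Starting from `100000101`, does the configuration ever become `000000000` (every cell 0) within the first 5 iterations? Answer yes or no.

yes

000000000
all cells are 0 at iteration 1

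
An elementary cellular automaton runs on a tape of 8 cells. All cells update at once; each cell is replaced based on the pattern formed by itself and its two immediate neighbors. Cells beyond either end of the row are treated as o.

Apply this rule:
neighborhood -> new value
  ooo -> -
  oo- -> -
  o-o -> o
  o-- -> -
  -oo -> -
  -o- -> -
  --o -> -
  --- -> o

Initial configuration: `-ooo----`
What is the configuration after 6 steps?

o----oo-
--oo---o
-----o--
-ooo----  (repeats step 0; period 4)
step 6: --oo---o

--oo---o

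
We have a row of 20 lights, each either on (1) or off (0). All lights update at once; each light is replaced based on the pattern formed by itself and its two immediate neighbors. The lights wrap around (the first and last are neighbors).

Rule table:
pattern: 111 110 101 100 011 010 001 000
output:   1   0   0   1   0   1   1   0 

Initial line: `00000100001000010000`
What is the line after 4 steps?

step 1: 00001110011100111000
step 2: 00010101101011010100
step 3: 00110100001000010110
step 4: 01000110011100110001

01000110011100110001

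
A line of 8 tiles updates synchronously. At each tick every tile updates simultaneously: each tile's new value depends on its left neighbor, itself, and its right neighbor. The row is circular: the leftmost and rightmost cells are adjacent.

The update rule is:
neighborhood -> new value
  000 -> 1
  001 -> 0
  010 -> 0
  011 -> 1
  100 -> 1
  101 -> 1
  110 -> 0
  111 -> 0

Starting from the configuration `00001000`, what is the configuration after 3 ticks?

11100111
00010100
11001011

11001011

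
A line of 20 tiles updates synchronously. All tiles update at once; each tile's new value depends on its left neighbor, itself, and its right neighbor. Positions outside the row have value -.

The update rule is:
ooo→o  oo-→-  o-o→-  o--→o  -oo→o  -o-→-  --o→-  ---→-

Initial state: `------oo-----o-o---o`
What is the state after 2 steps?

------o-o-------o---
---------o-------o--

---------o-------o--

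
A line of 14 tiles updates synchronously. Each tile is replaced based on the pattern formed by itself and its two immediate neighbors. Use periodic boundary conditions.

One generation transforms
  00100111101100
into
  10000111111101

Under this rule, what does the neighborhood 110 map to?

At position 8 the neighborhood is 110; the next row has 1 there.

1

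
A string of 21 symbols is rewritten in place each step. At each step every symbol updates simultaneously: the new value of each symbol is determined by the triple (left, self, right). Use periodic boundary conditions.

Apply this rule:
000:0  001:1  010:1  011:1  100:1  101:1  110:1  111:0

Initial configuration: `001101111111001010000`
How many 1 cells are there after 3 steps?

011111000001111111000
110001100011000001100
111011110111100011111
count of 1: 16

16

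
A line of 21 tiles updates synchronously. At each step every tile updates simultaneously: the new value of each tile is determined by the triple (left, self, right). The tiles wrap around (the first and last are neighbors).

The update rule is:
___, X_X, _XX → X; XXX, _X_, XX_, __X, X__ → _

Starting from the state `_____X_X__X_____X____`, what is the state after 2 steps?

________XXX_X___X_X__

step 1: XXXX__X_____XXX___XXX
step 2: ________XXX_X___X_X__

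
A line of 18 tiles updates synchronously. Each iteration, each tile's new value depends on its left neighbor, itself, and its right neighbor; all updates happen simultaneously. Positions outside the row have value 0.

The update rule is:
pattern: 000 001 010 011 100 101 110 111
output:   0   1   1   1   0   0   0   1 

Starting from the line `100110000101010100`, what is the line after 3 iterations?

iteration 1: 101100001101010100
iteration 2: 101000011001010100
iteration 3: 101000110011010100

101000110011010100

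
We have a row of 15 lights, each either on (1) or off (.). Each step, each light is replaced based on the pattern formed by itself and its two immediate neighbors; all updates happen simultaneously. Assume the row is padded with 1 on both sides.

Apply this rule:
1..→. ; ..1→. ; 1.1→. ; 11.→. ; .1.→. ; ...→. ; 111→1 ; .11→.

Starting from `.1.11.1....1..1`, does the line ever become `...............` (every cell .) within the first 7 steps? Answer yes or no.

...............
all cells are . at step 1

yes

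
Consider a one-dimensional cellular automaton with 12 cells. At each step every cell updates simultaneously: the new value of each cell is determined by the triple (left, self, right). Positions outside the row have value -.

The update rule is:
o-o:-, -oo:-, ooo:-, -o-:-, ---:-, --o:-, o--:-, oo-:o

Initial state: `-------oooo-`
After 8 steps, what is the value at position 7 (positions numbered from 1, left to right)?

-

step 1: ----------o-
step 2: ------------
step 3: ------------  (fixed point — unchanged through step 8)
position 7 holds -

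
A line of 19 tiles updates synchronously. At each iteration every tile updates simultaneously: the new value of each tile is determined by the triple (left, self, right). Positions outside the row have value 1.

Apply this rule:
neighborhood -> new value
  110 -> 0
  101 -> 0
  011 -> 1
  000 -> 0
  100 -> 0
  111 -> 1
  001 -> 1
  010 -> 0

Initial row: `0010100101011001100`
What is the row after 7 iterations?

0100001000010011001
0000010000100110011
0000100001001100111
0001000010011001111
0010000100110011111
0100001001100111111
0000010011001111111

0000010011001111111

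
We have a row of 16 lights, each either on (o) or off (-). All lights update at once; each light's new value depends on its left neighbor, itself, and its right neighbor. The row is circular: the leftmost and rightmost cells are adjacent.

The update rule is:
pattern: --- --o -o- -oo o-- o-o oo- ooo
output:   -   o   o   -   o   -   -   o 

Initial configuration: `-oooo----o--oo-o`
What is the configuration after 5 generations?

--oo-o--oooo---o
oo---ooo-oo-o-oo
o-o-o-o-----o--o
--o-o-oo---oooo-
-oo-o---o-o-oo-o

-oo-o---o-o-oo-o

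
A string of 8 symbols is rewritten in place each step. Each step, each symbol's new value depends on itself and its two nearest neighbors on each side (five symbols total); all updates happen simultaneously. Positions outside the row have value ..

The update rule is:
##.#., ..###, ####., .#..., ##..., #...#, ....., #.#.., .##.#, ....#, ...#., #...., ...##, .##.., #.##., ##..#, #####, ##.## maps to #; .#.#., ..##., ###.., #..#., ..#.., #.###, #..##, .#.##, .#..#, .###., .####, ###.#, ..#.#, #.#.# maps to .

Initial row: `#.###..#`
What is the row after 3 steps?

.....#..
#####.##
#.##.###

#.##.###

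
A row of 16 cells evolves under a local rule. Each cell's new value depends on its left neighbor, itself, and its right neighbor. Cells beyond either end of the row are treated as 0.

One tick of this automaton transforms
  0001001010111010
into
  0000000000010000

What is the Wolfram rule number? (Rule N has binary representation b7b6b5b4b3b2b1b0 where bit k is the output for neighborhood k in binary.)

128

position 11: 111 → 1  (bit 7 = 1)
position 12: 110 → 0  (bit 6 = 0)
position 7: 101 → 0  (bit 5 = 0)
position 4: 100 → 0  (bit 4 = 0)
position 10: 011 → 0  (bit 3 = 0)
position 3: 010 → 0  (bit 2 = 0)
position 2: 001 → 0  (bit 1 = 0)
position 0: 000 → 0  (bit 0 = 0)
bits b7..b0 = 10000000 = 128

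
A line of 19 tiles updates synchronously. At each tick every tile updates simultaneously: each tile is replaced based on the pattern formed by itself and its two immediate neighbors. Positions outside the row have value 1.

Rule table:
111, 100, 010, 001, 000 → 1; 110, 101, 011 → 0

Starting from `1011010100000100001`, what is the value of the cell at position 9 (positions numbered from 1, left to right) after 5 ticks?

1

0000010111111111110
1111110011111111100
1111101101111111011
1111000000111110001
1110111111011101110
position 9 holds 1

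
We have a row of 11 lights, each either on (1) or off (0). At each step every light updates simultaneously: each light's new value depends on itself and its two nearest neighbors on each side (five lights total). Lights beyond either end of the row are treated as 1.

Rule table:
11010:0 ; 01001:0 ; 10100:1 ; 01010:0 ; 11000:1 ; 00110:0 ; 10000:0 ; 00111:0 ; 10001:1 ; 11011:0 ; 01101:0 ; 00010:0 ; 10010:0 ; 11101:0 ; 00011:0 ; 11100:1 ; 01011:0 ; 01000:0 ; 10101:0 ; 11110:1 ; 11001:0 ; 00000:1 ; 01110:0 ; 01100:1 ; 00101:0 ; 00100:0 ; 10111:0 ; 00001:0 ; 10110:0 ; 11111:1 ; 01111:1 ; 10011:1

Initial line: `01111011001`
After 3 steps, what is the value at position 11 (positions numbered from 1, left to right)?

0

00110001010
01011100000
00000110100
position 11 holds 0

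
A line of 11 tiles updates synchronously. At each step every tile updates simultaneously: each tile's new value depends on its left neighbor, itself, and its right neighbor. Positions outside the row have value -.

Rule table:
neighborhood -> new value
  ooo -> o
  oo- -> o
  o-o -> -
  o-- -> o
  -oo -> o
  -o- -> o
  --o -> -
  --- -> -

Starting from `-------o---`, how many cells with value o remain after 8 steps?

4

-------oo--
-------ooo-
-------oooo
-------oooo  (fixed point — unchanged through step 8)
count of o: 4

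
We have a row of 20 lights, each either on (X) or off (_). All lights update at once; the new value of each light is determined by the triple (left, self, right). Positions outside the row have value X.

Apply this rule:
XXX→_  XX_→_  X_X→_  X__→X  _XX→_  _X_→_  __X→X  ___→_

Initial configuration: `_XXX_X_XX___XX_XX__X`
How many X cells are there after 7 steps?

4

_________X_X_____XX_
X_______X___X___X___
_X_____X_X_X_X_X_X_X
__X___X_____________
XX_X_X_X___________X
________X_________X_
X______X_X_______X__
count of X: 4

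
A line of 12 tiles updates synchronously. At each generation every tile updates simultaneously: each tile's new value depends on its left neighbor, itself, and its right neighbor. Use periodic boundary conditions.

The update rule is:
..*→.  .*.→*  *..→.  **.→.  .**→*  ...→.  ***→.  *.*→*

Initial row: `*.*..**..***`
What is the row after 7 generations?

.*...*...*..

.**..*...*..
.*...*...*..
.*...*...*..  (fixed point — unchanged through generation 7)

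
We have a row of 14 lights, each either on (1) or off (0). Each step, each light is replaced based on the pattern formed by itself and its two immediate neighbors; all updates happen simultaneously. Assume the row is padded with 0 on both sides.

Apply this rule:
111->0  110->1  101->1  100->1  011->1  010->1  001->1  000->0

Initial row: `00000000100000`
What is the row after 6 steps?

00110011011001

step 1: 00000001110000
step 2: 00000011011000
step 3: 00000111111100
step 4: 00001100000110
step 5: 00011110001111
step 6: 00110011011001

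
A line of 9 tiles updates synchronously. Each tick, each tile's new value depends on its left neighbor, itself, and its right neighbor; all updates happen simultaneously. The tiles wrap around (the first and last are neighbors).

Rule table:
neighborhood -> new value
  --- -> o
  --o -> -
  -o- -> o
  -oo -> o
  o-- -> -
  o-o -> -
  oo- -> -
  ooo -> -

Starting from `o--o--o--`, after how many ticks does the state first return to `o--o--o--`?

1

o--o--o--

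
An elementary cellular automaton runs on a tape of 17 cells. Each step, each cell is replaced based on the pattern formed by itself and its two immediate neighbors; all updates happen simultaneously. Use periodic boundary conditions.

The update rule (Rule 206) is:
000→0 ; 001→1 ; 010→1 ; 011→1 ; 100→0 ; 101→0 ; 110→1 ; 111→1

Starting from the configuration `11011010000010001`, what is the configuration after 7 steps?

11011010111110111

step 1: 11011010000110011
step 2: 11011010001110111
step 3: 11011010011110111
step 4: 11011010111110111
step 5: 11011010111110111  (fixed point — unchanged through step 7)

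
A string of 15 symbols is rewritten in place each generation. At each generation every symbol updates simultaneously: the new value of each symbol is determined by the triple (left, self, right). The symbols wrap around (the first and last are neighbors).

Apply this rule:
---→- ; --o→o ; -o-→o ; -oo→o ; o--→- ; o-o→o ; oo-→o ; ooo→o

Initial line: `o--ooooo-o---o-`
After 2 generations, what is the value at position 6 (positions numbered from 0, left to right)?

o

generation 1: o-oooooooo--ooo
generation 2: oooooooooo-oooo
position 6 holds o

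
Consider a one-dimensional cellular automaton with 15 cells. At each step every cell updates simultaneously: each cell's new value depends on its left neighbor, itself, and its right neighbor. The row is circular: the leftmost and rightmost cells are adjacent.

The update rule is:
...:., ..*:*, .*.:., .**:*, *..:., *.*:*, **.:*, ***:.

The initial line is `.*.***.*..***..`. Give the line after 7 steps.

*.**.**..**.*..
.******.****..*
**....***..*.*.
**...**.*.*.*.*
.*..****.*.*.**
*..**..**.*.***
*.***.****.**..

*.***.****.**..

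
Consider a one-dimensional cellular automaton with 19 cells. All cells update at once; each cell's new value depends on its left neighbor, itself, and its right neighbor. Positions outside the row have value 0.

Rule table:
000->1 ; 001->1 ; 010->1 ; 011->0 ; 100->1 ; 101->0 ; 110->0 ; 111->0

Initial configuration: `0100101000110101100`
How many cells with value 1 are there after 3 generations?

1111101111000100011
0000000000111111100
1111111111000000011
count of 1: 12

12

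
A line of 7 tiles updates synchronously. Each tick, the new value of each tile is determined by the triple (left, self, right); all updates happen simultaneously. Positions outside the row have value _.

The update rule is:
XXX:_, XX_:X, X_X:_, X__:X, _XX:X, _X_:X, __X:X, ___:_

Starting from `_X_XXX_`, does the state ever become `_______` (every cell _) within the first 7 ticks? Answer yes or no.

no

XX_X_XX
XX_X_XX  (fixed point — unchanged through tick 7)
tick 7 is XX_X_XX, still not uniform _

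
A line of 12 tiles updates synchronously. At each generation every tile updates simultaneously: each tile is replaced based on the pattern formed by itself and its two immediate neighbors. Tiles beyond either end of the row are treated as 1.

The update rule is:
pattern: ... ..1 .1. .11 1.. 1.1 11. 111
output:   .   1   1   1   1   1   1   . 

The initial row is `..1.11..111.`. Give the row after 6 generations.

11111111.11.

generation 1: 111111111.11
generation 2: ........111.
generation 3: 1......11.11
generation 4: 11....11111.
generation 5: .11..11...11
generation 6: 11111111.11.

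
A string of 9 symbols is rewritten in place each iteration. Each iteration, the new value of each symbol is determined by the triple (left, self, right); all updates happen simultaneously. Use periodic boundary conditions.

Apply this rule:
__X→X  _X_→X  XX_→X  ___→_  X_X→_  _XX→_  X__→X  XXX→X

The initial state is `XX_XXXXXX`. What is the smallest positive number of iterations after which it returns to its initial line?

18

XX__XXXXX
XXXX_XXXX
XXXX__XXX
XXXXXX_XX
XXXXXX__X
XXXXXXXX_
_XXXXXXX_
X_XXXXXXX
X__XXXXXX
XXX_XXXXX
XXX__XXXX
XXXXX_XXX
XXXXX__XX
XXXXXXX_X
XXXXXXX__
_XXXXXXXX
__XXXXXXX
XX_XXXXXX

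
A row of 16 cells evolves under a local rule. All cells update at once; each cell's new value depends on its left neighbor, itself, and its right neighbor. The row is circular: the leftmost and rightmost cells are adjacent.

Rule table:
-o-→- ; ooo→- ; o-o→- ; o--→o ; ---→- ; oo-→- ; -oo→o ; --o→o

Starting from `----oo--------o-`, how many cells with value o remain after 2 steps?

---oo-o------o-o
o-oo---o----o---
count of o: 5

5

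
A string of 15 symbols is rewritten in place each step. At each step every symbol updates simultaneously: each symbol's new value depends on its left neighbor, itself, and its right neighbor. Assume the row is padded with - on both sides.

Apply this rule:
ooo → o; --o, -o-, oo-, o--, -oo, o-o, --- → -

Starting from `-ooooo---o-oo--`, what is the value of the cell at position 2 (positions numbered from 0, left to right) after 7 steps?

-

--ooo----------
---o-----------
---------------
---------------  (fixed point — unchanged through step 7)
position 2 holds -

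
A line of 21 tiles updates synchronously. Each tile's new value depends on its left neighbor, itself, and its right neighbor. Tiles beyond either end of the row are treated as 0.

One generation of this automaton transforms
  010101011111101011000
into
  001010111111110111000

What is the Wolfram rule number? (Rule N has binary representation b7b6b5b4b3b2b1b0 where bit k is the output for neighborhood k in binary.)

position 8: 111 → 1  (bit 7 = 1)
position 12: 110 → 1  (bit 6 = 1)
position 2: 101 → 1  (bit 5 = 1)
position 18: 100 → 0  (bit 4 = 0)
position 7: 011 → 1  (bit 3 = 1)
position 1: 010 → 0  (bit 2 = 0)
position 0: 001 → 0  (bit 1 = 0)
position 19: 000 → 0  (bit 0 = 0)
bits b7..b0 = 11101000 = 232

232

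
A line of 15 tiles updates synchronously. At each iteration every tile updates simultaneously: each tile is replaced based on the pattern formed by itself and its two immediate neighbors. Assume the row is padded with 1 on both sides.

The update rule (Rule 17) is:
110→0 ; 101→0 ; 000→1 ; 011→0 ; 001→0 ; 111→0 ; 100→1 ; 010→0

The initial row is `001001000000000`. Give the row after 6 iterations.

001000000000000

100100111111110
010010000000000
001001111111110
100100000000000
010011111111110
001000000000000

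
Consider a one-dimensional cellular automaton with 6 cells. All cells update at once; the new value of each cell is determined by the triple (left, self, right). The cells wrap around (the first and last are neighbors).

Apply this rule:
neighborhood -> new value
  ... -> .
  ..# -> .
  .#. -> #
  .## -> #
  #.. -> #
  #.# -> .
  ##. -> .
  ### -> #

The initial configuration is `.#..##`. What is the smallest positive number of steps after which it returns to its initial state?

2

.##.#.
.#..##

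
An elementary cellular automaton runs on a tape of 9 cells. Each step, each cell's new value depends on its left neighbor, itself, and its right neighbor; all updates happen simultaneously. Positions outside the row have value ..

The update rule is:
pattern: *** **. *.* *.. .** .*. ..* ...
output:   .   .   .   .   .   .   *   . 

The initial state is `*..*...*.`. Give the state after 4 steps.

...*.....

..*...*..
.*...*...
*...*....
...*.....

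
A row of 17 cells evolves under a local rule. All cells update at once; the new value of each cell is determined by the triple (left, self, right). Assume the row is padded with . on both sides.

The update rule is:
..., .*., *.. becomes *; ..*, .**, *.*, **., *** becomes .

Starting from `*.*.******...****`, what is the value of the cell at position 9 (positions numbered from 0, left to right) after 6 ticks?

*.*.......**.....
*.*******...*****
*........**......
********...******
........**.......
*******...*******
position 9 holds .

.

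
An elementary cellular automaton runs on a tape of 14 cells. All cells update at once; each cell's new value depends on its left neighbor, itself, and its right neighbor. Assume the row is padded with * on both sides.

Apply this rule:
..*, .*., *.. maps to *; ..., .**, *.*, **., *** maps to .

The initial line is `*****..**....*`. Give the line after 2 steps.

step 1: .....**..*..*.
step 2: *...*..******.

*...*..******.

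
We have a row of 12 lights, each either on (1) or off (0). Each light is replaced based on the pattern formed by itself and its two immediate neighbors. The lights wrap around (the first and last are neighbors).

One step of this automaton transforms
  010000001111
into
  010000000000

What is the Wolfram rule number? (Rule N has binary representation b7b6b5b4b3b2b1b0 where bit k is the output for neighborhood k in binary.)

position 9: 111 → 0  (bit 7 = 0)
position 11: 110 → 0  (bit 6 = 0)
position 0: 101 → 0  (bit 5 = 0)
position 2: 100 → 0  (bit 4 = 0)
position 8: 011 → 0  (bit 3 = 0)
position 1: 010 → 1  (bit 2 = 1)
position 7: 001 → 0  (bit 1 = 0)
position 3: 000 → 0  (bit 0 = 0)
bits b7..b0 = 00000100 = 4

4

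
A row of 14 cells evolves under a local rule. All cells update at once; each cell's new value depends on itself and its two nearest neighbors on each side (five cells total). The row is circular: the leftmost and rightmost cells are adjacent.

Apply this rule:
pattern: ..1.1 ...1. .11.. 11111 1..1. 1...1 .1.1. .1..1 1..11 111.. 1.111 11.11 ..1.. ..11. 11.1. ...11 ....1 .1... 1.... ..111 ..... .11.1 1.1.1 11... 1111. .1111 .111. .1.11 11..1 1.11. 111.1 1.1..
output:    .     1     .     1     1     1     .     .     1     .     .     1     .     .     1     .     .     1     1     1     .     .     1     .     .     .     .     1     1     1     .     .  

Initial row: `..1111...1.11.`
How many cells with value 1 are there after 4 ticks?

7

1.1....11.11..
...11....11.11
.1....1....11.
1.11.1.11....1
count of 1: 7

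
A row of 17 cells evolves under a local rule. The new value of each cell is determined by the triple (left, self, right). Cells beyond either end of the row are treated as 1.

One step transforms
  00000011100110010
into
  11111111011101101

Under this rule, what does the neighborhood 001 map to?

1

At position 5 the neighborhood is 001; the next row has 1 there.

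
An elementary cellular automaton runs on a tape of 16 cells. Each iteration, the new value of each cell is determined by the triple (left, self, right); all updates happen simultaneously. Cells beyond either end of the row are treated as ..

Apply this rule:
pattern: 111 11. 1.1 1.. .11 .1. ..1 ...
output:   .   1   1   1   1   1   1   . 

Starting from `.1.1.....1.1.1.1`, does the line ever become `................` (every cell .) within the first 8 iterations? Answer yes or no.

11111...11111111
1...11.11......1
11.1111111....11
1111.....11..111
1..11...111111.1
111111.11....111
1....11111..11.1
11..11...1111111
iteration 8 is 11..11...1111111, still not uniform .

no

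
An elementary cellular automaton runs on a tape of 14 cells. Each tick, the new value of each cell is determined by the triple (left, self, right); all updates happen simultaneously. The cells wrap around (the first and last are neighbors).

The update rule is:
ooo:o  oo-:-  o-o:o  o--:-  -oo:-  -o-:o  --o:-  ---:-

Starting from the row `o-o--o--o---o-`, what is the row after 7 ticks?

ooo--o--o---oo
oo---o--o----o
o----o--o-----
o----o--o-----  (fixed point — unchanged through tick 7)

o----o--o-----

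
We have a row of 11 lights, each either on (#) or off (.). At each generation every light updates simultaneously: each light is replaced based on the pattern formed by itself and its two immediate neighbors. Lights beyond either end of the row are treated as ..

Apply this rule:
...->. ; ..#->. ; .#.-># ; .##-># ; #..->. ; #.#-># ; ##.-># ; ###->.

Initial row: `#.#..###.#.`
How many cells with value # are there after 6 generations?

6

###..#.###.
#.#..###.#.  (repeats generation 0; period 2)
generation 6: #.#..###.#.
count of #: 6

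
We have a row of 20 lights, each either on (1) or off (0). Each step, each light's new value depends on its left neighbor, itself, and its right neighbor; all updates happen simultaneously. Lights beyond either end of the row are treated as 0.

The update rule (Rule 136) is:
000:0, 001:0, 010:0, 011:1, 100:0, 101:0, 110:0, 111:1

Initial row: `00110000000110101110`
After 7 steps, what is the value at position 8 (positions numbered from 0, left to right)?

0

00100000000100001100
00000000000000001000
00000000000000000000
00000000000000000000  (fixed point — unchanged through step 7)
position 8 holds 0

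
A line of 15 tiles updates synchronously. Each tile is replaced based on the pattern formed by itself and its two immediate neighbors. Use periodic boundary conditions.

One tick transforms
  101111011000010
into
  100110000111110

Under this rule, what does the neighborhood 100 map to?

At position 9 the neighborhood is 100; the next row has 1 there.

1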